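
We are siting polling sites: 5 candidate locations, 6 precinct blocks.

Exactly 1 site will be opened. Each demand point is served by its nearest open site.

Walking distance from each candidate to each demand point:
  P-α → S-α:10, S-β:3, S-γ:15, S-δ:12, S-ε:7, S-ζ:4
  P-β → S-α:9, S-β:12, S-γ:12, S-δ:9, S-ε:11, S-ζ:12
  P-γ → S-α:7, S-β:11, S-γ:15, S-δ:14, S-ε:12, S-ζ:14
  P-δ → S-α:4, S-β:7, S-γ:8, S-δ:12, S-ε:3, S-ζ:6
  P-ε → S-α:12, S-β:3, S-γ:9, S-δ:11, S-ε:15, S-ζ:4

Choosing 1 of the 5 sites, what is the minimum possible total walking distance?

Open {P-δ}.
  S-α→P-δ 4, S-β→P-δ 7, S-γ→P-δ 8, S-δ→P-δ 12, S-ε→P-δ 3, S-ζ→P-δ 6  ⇒ total 40.
Compare {P-α}: total 51.
Compare {P-ε}: total 54.
No size-1 selection does better; minimum is 40.

40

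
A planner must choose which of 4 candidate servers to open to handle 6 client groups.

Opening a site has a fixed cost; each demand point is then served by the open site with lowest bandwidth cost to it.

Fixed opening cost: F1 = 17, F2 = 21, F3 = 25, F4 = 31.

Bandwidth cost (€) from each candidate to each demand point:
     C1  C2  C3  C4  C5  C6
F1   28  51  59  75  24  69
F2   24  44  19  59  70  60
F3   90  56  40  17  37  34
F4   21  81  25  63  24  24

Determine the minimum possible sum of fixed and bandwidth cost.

221

Open {F2, F3}: assign each demand point to its cheapest open site.
  C1→F2 24, C2→F2 44, C3→F2 19, C4→F3 17, C5→F3 37, C6→F3 34
  bandwidth cost 175, fixed 46 → total 221.
Compare {F3, F4}: bandwidth cost 167 + fixed 56 = 223.
Compare {F1, F2, F3}: bandwidth cost 162 + fixed 63 = 225.
Compare {F2, F3, F4}: bandwidth cost 149 + fixed 77 = 226.
All other subsets cost ≥ 223. Minimum total cost: 221.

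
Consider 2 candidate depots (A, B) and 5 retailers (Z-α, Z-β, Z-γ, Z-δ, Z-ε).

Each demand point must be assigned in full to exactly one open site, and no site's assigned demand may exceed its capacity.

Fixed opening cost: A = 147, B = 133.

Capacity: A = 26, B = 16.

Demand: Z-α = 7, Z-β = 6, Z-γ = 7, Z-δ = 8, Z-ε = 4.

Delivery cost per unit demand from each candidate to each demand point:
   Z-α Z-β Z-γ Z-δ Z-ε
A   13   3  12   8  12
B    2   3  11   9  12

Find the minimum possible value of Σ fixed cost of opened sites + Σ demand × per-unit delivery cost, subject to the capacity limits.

501

Open {A, B}; cheapest assignment that respects the capacities:
  A (cap 26, load 18): Z-β, Z-δ, Z-ε — cost 6×3 + 8×8 + 4×12 = 130
  B (cap 16, load 14): Z-α, Z-γ — cost 7×2 + 7×11 = 91
  Shipping 221, fixed 280 → total 501.
  Any other capacity-feasible assignment to {A, B} ships for at least 221.
Total demand is 32 and no other set of sites has combined capacity ≥ 32, so {A, B} is the only feasible choice of open sites. Minimum: 501.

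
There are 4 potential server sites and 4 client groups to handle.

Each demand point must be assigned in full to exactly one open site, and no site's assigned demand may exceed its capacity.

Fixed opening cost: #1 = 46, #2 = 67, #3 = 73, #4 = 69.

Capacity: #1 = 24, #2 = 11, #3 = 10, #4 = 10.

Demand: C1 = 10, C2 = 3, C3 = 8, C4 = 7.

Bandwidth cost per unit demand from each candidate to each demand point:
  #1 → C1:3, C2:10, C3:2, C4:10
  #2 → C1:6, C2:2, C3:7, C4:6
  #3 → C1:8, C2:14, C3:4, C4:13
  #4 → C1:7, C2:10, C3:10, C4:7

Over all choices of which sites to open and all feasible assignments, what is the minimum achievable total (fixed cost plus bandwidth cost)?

207

Open {#1, #2}; cheapest assignment that respects the capacities:
  #1 (cap 24, load 18): C1, C3 — cost 10×3 + 8×2 = 46
  #2 (cap 11, load 10): C2, C4 — cost 3×2 + 7×6 = 48
  Shipping 94, fixed 113 → total 207.
  Any other capacity-feasible assignment to {#1, #2} ships for at least 94.
Compare {#1, #4}: its best feasible assignment gives total 240.
Compare {#1, #2, #4}: its best feasible assignment gives total 276.
Every other set of open sites that can feasibly serve all demand totals ≥ 240 even under its best assignment. Minimum: 207.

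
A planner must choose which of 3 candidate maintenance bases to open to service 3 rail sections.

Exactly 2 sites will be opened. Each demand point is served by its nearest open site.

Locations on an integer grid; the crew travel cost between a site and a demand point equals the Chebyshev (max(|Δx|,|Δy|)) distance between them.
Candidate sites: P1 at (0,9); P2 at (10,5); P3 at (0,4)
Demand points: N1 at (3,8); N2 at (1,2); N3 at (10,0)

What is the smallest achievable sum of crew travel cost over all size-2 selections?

11

Open {P2, P3}.
  N1→P3 4, N2→P3 2, N3→P2 5  ⇒ total 11.
Compare {P1, P2}: total 15.
Compare {P1, P3}: total 15.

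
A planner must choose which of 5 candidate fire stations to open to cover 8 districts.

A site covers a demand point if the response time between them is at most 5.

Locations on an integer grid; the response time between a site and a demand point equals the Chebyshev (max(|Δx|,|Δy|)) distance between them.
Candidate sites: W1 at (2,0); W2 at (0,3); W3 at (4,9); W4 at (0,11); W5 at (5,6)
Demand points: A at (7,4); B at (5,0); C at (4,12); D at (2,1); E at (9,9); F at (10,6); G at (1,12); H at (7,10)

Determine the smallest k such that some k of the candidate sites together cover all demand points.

Coverage sets (demand points within 5 of each site):
  W1: {A, B, D}
  W2: {B, D}
  W3: {A, C, E, G, H}
  W4: {C, G}
  W5: {A, D, E, F, H}
No 2 sites suffice: every size-2 union leaves at least one demand point uncovered.
But {W1, W3, W5} covers everything, so the minimum is 3.

3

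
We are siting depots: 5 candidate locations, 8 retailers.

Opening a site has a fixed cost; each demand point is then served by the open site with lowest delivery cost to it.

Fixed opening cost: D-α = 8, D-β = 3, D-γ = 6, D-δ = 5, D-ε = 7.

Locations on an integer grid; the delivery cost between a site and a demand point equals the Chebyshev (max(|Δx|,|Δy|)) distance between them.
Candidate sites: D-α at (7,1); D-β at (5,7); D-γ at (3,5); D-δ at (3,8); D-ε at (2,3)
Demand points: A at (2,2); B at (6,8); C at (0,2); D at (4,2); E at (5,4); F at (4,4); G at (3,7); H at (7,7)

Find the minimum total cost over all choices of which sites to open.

Open {D-β, D-ε}: assign each demand point to its cheapest open site.
  A→D-ε 1, B→D-β 1, C→D-ε 2, D→D-ε 2, E→D-β 3, F→D-ε 2, G→D-β 2, H→D-β 2
  delivery cost 15, fixed 10 → total 25.
Compare {D-β, D-γ}: delivery cost 17 + fixed 9 = 26.
Compare {D-γ}: delivery cost 21 + fixed 6 = 27.
Compare {D-β}: delivery cost 26 + fixed 3 = 29.
All other subsets cost ≥ 26. Minimum total cost: 25.

25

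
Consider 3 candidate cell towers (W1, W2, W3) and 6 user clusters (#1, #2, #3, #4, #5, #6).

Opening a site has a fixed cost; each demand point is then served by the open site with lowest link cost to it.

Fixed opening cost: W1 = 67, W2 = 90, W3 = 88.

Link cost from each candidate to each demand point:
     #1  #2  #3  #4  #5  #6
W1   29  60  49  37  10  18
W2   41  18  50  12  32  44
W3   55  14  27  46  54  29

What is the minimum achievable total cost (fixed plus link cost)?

270

Open {W1}: assign each demand point to its cheapest open site.
  #1→W1 29, #2→W1 60, #3→W1 49, #4→W1 37, #5→W1 10, #6→W1 18
  link cost 203, fixed 67 → total 270.
Compare {W2}: link cost 197 + fixed 90 = 287.
Compare {W1, W3}: link cost 135 + fixed 155 = 290.
Compare {W1, W2}: link cost 136 + fixed 157 = 293.
All other subsets cost ≥ 287. Minimum total cost: 270.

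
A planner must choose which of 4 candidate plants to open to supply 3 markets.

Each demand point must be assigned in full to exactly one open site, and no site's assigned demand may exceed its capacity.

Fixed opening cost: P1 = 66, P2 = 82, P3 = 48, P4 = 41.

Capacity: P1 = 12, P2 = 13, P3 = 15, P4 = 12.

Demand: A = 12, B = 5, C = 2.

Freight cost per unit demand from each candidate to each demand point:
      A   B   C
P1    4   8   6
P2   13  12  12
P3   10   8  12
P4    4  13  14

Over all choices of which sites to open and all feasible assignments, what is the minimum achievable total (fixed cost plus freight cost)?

Open {P3, P4}; cheapest assignment that respects the capacities:
  P3 (cap 15, load 7): B, C — cost 5×8 + 2×12 = 64
  P4 (cap 12, load 12): A — cost 12×4 = 48
  Shipping 112, fixed 89 → total 201.
  Any other capacity-feasible assignment to {P3, P4} ships for at least 112.
Compare {P1, P4}: its best feasible assignment gives total 207.
Compare {P1, P3}: its best feasible assignment gives total 226.
Every other set of open sites that can feasibly serve all demand totals ≥ 207 even under its best assignment. Minimum: 201.

201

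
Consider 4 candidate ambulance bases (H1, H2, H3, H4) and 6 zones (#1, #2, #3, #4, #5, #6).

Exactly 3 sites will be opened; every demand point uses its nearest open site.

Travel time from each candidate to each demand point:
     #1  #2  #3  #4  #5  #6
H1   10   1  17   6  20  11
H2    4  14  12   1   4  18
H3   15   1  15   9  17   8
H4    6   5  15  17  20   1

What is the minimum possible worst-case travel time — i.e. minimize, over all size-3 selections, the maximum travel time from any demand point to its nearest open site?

12

Open {H1, H2, H3}.
  Farthest demand point is #3 at travel time 12 (to H2); all others are ≤ 12.
With {H1, H2, H4} the worst case is 12.
With {H2, H3, H4} the worst case is 12.
No size-3 selection achieves below 12.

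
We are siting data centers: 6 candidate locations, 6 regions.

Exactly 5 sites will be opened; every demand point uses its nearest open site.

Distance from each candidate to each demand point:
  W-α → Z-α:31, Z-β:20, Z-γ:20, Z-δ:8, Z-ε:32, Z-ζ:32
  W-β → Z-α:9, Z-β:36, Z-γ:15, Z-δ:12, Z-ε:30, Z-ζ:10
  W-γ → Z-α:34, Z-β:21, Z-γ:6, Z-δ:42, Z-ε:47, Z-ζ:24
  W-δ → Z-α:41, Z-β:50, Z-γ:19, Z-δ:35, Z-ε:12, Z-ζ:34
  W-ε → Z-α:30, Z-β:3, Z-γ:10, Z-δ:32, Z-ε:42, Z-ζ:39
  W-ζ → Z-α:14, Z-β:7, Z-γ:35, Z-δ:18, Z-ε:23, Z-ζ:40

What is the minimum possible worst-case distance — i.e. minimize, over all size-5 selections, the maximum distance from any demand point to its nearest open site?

Open {W-α, W-β, W-γ, W-δ, W-ε}.
  Farthest demand point is Z-ε at distance 12 (to W-δ); all others are ≤ 12.
With {W-α, W-β, W-γ, W-δ, W-ζ} the worst case is 12.
With {W-α, W-β, W-δ, W-ε, W-ζ} the worst case is 12.
No size-5 selection achieves below 12.

12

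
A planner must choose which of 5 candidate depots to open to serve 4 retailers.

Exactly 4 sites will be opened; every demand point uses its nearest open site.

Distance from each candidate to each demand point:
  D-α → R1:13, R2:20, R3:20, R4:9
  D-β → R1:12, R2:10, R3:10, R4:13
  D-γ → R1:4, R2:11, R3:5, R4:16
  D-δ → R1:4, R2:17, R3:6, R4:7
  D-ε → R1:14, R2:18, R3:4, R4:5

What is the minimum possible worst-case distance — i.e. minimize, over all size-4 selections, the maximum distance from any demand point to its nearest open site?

Open {D-α, D-β, D-γ, D-δ}.
  Farthest demand point is R2 at distance 10 (to D-β); all others are ≤ 10.
With {D-α, D-β, D-γ, D-ε} the worst case is 10.
With {D-α, D-β, D-δ, D-ε} the worst case is 10.
No size-4 selection achieves below 10.

10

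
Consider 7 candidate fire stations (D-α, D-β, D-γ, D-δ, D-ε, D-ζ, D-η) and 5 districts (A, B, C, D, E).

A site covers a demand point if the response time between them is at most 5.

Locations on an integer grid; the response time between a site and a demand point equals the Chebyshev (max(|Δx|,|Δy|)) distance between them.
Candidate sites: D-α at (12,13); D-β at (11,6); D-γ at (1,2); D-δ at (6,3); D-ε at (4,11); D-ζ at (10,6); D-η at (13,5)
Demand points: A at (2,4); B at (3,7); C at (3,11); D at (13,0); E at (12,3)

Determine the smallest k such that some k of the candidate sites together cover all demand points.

3

Coverage sets (demand points within 5 of each site):
  D-α: {}
  D-β: {E}
  D-γ: {A, B}
  D-δ: {A, B}
  D-ε: {B, C}
  D-ζ: {E}
  D-η: {D, E}
No 2 sites suffice: every size-2 union leaves at least one demand point uncovered.
But {D-γ, D-ε, D-η} covers everything, so the minimum is 3.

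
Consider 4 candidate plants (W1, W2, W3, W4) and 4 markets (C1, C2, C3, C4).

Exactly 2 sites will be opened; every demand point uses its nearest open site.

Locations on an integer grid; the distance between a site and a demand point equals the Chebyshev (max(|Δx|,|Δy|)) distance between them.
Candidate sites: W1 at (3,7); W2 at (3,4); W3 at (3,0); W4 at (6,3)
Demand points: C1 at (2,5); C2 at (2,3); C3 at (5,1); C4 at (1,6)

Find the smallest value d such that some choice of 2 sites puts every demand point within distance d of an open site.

Open {W2, W3}.
  Farthest demand point is C3 at distance 2 (to W3); all others are ≤ 2.
With {W2, W4} the worst case is 2.
With {W1, W2} the worst case is 3.
No size-2 selection achieves below 2.

2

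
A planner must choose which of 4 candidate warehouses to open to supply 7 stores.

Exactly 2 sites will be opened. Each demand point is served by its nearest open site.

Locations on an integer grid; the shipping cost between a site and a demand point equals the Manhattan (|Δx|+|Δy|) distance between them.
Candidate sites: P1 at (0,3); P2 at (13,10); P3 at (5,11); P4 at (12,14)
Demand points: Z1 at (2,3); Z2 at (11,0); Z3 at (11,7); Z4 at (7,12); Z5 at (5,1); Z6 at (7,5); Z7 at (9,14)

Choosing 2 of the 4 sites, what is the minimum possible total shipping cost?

Open {P1, P4}.
  Z1→P1 2, Z2→P1 14, Z3→P4 8, Z4→P4 7, Z5→P1 7, Z6→P1 9, Z7→P4 3  ⇒ total 50.
Compare {P1, P2}: total 51.
Compare {P1, P3}: total 51.
No size-2 selection does better; minimum is 50.

50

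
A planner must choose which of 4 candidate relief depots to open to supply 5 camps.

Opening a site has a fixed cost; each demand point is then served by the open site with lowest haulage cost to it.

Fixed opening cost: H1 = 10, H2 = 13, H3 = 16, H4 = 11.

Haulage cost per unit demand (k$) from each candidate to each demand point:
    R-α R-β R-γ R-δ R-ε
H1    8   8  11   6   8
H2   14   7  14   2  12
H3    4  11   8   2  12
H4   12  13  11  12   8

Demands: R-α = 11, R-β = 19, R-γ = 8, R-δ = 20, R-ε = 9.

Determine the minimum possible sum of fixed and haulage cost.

392

Open {H1, H2, H3}: assign each demand point to its cheapest open site.
  R-α→H3 11×4=44, R-β→H2 19×7=133, R-γ→H3 8×8=64, R-δ→H2 20×2=40, R-ε→H1 9×8=72
  haulage cost 353, fixed 39 → total 392.
Compare {H2, H3, H4}: haulage cost 353 + fixed 40 = 393.
Compare {H1, H3}: haulage cost 372 + fixed 26 = 398.
Compare {H1, H2, H3, H4}: haulage cost 353 + fixed 50 = 403.
All other subsets cost ≥ 393. Minimum total cost: 392.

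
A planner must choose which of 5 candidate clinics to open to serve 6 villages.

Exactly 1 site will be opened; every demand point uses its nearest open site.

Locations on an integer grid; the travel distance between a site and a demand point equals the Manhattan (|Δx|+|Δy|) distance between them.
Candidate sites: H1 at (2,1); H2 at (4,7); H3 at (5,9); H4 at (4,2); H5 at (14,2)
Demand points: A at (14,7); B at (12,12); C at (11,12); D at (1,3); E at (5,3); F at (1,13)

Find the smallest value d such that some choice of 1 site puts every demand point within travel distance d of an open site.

Open {H3}.
  Farthest demand point is A at travel distance 11 (to H3); all others are ≤ 11.
With {H2} the worst case is 13.
With {H4} the worst case is 18.
No size-1 selection achieves below 11.

11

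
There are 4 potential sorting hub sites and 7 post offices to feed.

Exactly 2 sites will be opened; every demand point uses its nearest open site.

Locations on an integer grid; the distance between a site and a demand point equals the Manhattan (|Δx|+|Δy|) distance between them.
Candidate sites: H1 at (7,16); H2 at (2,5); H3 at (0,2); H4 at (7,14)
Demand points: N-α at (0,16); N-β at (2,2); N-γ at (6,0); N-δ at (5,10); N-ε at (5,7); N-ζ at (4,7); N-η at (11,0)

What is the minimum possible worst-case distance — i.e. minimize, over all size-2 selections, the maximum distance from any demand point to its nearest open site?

Open {H1, H3}.
  Farthest demand point is N-η at distance 13 (to H3); all others are ≤ 13.
With {H2, H3} the worst case is 13.
With {H3, H4} the worst case is 13.
No size-2 selection achieves below 13.

13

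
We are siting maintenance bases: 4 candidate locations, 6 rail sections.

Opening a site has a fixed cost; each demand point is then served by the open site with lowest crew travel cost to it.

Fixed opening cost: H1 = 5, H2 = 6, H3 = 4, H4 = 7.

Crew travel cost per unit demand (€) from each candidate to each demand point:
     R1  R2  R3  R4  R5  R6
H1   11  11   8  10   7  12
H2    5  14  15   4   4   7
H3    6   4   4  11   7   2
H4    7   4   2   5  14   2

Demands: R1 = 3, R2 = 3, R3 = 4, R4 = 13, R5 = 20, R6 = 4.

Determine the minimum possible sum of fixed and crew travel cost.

Open {H2, H4}: assign each demand point to its cheapest open site.
  R1→H2 3×5=15, R2→H4 3×4=12, R3→H4 4×2=8, R4→H2 13×4=52, R5→H2 20×4=80, R6→H4 4×2=8
  crew travel cost 175, fixed 13 → total 188.
Compare {H2, H3, H4}: crew travel cost 175 + fixed 17 = 192.
Compare {H2, H3}: crew travel cost 183 + fixed 10 = 193.
Compare {H1, H2, H4}: crew travel cost 175 + fixed 18 = 193.
All other subsets cost ≥ 192. Minimum total cost: 188.

188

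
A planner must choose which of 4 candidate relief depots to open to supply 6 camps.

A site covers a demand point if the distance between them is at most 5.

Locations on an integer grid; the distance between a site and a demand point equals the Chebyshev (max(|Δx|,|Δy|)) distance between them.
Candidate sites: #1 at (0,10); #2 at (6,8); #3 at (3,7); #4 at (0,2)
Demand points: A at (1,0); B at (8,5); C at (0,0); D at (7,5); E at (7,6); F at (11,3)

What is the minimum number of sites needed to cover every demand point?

2

Coverage sets (demand points within 5 of each site):
  #1: {}
  #2: {B, D, E, F}
  #3: {B, D, E}
  #4: {A, C}
No single site covers all 6 demand points.
But {#2, #4} covers everything, so the minimum is 2.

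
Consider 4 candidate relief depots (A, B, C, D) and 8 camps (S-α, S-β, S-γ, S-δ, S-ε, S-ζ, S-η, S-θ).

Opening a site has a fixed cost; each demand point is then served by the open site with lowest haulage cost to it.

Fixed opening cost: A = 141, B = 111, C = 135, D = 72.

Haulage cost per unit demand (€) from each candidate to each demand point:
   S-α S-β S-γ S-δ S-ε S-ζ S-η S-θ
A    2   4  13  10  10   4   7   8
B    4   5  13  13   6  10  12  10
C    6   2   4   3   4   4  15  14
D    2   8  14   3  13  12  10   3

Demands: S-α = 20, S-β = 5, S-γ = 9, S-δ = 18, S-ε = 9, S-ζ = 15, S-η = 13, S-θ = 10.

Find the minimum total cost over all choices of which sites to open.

603

Open {C, D}: assign each demand point to its cheapest open site.
  S-α→D 20×2=40, S-β→C 5×2=10, S-γ→C 9×4=36, S-δ→C 18×3=54, S-ε→C 9×4=36, S-ζ→C 15×4=60, S-η→D 13×10=130, S-θ→D 10×3=30
  haulage cost 396, fixed 207 → total 603.
Compare {A, C}: haulage cost 407 + fixed 276 = 683.
Compare {A, C, D}: haulage cost 357 + fixed 348 = 705.
Compare {B, C, D}: haulage cost 396 + fixed 318 = 714.
All other subsets cost ≥ 683. Minimum total cost: 603.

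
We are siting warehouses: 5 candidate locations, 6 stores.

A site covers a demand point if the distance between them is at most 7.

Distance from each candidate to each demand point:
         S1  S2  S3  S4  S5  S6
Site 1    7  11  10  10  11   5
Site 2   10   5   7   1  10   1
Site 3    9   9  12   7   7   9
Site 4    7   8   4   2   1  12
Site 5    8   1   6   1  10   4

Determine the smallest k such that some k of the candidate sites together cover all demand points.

Coverage sets (demand points within 7 of each site):
  Site 1: {S1, S6}
  Site 2: {S2, S3, S4, S6}
  Site 3: {S4, S5}
  Site 4: {S1, S3, S4, S5}
  Site 5: {S2, S3, S4, S6}
No single site covers all 6 demand points.
But {Site 2, Site 4} covers everything, so the minimum is 2.

2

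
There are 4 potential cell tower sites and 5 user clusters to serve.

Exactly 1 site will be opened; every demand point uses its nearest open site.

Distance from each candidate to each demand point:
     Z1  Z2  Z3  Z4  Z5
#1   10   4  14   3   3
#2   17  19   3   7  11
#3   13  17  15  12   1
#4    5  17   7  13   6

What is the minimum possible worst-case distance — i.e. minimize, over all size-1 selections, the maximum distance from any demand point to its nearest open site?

Open {#1}.
  Farthest demand point is Z3 at distance 14 (to #1); all others are ≤ 14.
With {#3} the worst case is 17.
With {#4} the worst case is 17.
No size-1 selection achieves below 14.

14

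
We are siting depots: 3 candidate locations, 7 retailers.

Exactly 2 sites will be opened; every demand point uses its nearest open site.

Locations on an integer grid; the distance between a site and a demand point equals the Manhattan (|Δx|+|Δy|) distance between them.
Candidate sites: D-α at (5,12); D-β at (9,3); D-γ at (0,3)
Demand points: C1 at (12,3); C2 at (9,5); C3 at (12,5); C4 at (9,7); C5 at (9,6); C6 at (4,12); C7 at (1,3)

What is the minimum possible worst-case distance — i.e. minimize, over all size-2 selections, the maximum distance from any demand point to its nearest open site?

8

Open {D-α, D-β}.
  Farthest demand point is C7 at distance 8 (to D-β); all others are ≤ 8.
With {D-β, D-γ} the worst case is 13.
With {D-α, D-γ} the worst case is 14.
No size-2 selection achieves below 8.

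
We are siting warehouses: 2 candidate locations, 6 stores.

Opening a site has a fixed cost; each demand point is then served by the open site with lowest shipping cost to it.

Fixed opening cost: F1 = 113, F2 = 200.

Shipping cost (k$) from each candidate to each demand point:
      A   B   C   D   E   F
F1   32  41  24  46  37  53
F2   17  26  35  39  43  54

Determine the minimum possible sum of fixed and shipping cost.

Open {F1}: assign each demand point to its cheapest open site.
  A→F1 32, B→F1 41, C→F1 24, D→F1 46, E→F1 37, F→F1 53
  shipping cost 233, fixed 113 → total 346.
Compare {F2}: shipping cost 214 + fixed 200 = 414.
Compare {F1, F2}: shipping cost 196 + fixed 313 = 509.

346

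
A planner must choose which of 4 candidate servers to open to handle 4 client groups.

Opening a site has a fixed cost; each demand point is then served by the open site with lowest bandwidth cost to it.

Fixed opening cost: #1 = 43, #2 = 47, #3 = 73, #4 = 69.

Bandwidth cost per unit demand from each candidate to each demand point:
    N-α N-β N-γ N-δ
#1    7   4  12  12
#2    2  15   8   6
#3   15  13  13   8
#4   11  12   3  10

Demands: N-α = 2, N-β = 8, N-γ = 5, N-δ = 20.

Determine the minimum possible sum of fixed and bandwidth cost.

286

Open {#1, #2}: assign each demand point to its cheapest open site.
  N-α→#2 2×2=4, N-β→#1 8×4=32, N-γ→#2 5×8=40, N-δ→#2 20×6=120
  bandwidth cost 196, fixed 90 → total 286.
Compare {#1, #2, #4}: bandwidth cost 171 + fixed 159 = 330.
Compare {#2}: bandwidth cost 284 + fixed 47 = 331.
Compare {#2, #4}: bandwidth cost 235 + fixed 116 = 351.
All other subsets cost ≥ 330. Minimum total cost: 286.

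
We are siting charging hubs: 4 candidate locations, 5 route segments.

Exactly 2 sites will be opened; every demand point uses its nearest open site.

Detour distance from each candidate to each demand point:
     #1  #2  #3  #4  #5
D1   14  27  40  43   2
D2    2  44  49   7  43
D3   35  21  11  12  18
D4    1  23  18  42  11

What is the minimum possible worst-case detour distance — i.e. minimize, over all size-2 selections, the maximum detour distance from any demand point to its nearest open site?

Open {D1, D3}.
  Farthest demand point is #2 at detour distance 21 (to D3); all others are ≤ 21.
With {D2, D3} the worst case is 21.
With {D3, D4} the worst case is 21.
No size-2 selection achieves below 21.

21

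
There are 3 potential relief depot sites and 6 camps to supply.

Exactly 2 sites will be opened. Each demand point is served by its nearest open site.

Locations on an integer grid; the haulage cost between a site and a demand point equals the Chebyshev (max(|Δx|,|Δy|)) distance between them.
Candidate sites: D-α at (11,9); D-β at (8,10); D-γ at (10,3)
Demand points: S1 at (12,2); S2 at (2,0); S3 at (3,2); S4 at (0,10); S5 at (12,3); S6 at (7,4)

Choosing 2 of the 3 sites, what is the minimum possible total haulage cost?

30

Open {D-β, D-γ}.
  S1→D-γ 2, S2→D-γ 8, S3→D-γ 7, S4→D-β 8, S5→D-γ 2, S6→D-γ 3  ⇒ total 30.
Compare {D-α, D-γ}: total 32.
Compare {D-α, D-β}: total 43.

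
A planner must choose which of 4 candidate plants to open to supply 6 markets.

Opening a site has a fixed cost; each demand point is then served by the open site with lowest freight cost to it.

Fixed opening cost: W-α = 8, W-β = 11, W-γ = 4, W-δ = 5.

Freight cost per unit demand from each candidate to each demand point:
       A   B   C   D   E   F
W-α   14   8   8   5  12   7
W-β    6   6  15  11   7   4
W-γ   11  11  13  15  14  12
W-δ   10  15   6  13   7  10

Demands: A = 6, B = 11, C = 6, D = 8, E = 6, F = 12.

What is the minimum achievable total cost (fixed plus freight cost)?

Open {W-α, W-β, W-δ}: assign each demand point to its cheapest open site.
  A→W-β 6×6=36, B→W-β 11×6=66, C→W-δ 6×6=36, D→W-α 8×5=40, E→W-β 6×7=42, F→W-β 12×4=48
  freight cost 268, fixed 24 → total 292.
Compare {W-α, W-β, W-γ, W-δ}: freight cost 268 + fixed 28 = 296.
Compare {W-α, W-β}: freight cost 280 + fixed 19 = 299.
Compare {W-α, W-β, W-γ}: freight cost 280 + fixed 23 = 303.
All other subsets cost ≥ 296. Minimum total cost: 292.

292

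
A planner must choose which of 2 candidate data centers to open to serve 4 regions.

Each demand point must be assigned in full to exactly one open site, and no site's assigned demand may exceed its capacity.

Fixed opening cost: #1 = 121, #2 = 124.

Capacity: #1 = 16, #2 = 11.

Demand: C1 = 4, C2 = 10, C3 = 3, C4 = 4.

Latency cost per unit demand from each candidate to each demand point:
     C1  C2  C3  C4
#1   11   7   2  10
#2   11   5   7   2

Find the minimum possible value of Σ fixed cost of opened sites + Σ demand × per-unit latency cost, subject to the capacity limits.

Open {#1, #2}; cheapest assignment that respects the capacities:
  #1 (cap 16, load 13): C2, C3 — cost 10×7 + 3×2 = 76
  #2 (cap 11, load 8): C1, C4 — cost 4×11 + 4×2 = 52
  Shipping 128, fixed 245 → total 373.
  Any other capacity-feasible assignment to {#1, #2} ships for at least 128.
Total demand is 21 and no other set of sites has combined capacity ≥ 21, so {#1, #2} is the only feasible choice of open sites. Minimum: 373.

373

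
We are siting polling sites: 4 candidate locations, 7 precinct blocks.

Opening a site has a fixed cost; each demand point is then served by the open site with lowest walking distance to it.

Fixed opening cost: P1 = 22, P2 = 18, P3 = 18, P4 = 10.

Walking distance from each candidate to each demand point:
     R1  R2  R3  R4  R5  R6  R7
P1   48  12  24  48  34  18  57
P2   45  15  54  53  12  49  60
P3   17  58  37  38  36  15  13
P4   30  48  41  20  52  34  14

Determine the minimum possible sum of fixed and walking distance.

Open {P2, P3, P4}: assign each demand point to its cheapest open site.
  R1→P3 17, R2→P2 15, R3→P3 37, R4→P4 20, R5→P2 12, R6→P3 15, R7→P3 13
  walking distance 129, fixed 46 → total 175.
Compare {P1, P2, P4}: walking distance 130 + fixed 50 = 180.
Compare {P1, P2, P3, P4}: walking distance 113 + fixed 68 = 181.
Compare {P2, P3}: walking distance 147 + fixed 36 = 183.
All other subsets cost ≥ 180. Minimum total cost: 175.

175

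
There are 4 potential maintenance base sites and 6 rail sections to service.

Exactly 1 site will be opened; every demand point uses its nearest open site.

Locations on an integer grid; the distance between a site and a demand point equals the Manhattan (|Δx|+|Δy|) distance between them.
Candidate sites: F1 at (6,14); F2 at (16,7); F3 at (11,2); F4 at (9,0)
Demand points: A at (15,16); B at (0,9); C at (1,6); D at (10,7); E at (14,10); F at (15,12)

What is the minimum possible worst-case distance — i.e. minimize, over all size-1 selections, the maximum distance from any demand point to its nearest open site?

13

Open {F1}.
  Farthest demand point is C at distance 13 (to F1); all others are ≤ 13.
With {F2} the worst case is 18.
With {F3} the worst case is 18.
No size-1 selection achieves below 13.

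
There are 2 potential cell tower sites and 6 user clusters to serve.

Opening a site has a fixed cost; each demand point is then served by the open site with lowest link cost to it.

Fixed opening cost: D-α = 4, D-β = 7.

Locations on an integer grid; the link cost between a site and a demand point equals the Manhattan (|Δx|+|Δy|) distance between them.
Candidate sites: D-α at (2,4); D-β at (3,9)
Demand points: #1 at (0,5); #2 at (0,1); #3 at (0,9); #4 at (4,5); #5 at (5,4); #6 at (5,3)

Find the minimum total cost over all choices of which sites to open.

Open {D-α}: assign each demand point to its cheapest open site.
  #1→D-α 3, #2→D-α 5, #3→D-α 7, #4→D-α 3, #5→D-α 3, #6→D-α 4
  link cost 25, fixed 4 → total 29.
Compare {D-α, D-β}: link cost 21 + fixed 11 = 32.
Compare {D-β}: link cost 41 + fixed 7 = 48.

29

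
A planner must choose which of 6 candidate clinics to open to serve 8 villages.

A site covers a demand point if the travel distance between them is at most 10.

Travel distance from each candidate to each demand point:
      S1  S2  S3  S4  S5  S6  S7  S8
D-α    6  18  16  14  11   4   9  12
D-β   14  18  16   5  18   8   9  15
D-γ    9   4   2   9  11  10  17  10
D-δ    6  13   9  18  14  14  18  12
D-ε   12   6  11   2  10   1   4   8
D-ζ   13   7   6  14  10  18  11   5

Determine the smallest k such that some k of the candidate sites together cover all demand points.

Coverage sets (demand points within 10 of each site):
  D-α: {S1, S6, S7}
  D-β: {S4, S6, S7}
  D-γ: {S1, S2, S3, S4, S6, S8}
  D-δ: {S1, S3}
  D-ε: {S2, S4, S5, S6, S7, S8}
  D-ζ: {S2, S3, S5, S8}
No single site covers all 8 demand points.
But {D-γ, D-ε} covers everything, so the minimum is 2.

2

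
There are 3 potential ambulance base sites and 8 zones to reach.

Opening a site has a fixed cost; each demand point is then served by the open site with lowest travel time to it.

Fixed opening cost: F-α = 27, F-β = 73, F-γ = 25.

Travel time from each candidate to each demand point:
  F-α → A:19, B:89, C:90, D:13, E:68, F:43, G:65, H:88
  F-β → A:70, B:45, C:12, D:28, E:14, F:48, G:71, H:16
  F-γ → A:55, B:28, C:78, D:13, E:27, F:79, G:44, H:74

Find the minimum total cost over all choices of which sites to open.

Open {F-α, F-β, F-γ}: assign each demand point to its cheapest open site.
  A→F-α 19, B→F-γ 28, C→F-β 12, D→F-α 13, E→F-β 14, F→F-α 43, G→F-γ 44, H→F-β 16
  travel time 189, fixed 125 → total 314.
Compare {F-α, F-β}: travel time 227 + fixed 100 = 327.
Compare {F-β, F-γ}: travel time 230 + fixed 98 = 328.
Compare {F-β}: travel time 304 + fixed 73 = 377.
All other subsets cost ≥ 327. Minimum total cost: 314.

314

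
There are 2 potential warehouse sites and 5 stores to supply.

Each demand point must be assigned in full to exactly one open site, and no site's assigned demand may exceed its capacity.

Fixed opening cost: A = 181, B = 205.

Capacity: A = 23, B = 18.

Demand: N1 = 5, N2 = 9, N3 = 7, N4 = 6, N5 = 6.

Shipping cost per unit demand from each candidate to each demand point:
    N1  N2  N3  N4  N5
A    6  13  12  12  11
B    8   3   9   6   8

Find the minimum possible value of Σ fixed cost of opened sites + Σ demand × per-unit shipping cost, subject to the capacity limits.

629

Open {A, B}; cheapest assignment that respects the capacities:
  A (cap 23, load 18): N1, N3, N5 — cost 5×6 + 7×12 + 6×11 = 180
  B (cap 18, load 15): N2, N4 — cost 9×3 + 6×6 = 63
  Shipping 243, fixed 386 → total 629.
  Any other capacity-feasible assignment to {A, B} ships for at least 243.
Total demand is 33 and no other set of sites has combined capacity ≥ 33, so {A, B} is the only feasible choice of open sites. Minimum: 629.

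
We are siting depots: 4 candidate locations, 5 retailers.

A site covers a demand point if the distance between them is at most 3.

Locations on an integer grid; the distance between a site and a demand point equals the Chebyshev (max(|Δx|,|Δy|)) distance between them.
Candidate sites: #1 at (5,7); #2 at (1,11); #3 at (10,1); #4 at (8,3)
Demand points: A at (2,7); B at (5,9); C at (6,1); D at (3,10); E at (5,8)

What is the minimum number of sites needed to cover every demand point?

2

Coverage sets (demand points within 3 of each site):
  #1: {A, B, D, E}
  #2: {D}
  #3: {}
  #4: {C}
No single site covers all 5 demand points.
But {#1, #4} covers everything, so the minimum is 2.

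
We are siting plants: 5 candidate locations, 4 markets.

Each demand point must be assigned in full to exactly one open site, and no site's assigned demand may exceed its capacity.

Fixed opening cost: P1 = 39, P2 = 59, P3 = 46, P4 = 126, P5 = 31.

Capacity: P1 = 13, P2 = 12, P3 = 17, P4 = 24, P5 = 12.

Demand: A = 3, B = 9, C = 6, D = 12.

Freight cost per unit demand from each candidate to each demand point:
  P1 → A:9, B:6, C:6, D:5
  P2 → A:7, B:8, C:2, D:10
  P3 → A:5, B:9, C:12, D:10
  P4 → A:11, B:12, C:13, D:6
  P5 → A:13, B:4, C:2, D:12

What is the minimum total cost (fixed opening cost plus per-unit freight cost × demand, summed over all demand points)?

258

Open {P1, P2, P5}; cheapest assignment that respects the capacities:
  P1 (cap 13, load 12): D — cost 12×5 = 60
  P2 (cap 12, load 9): A, C — cost 3×7 + 6×2 = 33
  P5 (cap 12, load 9): B — cost 9×4 = 36
  Shipping 129, fixed 129 → total 258.
  Any other capacity-feasible assignment to {P1, P2, P5} ships for at least 129.
Compare {P1, P3, P5}: its best feasible assignment gives total 284.
Compare {P1, P2, P3, P5}: its best feasible assignment gives total 298.
Every other set of open sites that can feasibly serve all demand totals ≥ 284 even under its best assignment. Minimum: 258.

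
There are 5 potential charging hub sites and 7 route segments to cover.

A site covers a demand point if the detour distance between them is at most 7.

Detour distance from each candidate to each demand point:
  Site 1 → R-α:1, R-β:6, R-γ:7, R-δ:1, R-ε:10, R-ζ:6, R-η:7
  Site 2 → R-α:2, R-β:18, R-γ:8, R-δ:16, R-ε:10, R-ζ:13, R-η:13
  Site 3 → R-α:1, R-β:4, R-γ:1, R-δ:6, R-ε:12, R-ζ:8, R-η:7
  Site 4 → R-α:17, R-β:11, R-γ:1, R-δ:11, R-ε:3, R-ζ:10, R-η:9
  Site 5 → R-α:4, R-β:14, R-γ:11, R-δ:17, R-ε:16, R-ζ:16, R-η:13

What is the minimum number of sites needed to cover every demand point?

2

Coverage sets (demand points within 7 of each site):
  Site 1: {R-α, R-β, R-γ, R-δ, R-ζ, R-η}
  Site 2: {R-α}
  Site 3: {R-α, R-β, R-γ, R-δ, R-η}
  Site 4: {R-γ, R-ε}
  Site 5: {R-α}
No single site covers all 7 demand points.
But {Site 1, Site 4} covers everything, so the minimum is 2.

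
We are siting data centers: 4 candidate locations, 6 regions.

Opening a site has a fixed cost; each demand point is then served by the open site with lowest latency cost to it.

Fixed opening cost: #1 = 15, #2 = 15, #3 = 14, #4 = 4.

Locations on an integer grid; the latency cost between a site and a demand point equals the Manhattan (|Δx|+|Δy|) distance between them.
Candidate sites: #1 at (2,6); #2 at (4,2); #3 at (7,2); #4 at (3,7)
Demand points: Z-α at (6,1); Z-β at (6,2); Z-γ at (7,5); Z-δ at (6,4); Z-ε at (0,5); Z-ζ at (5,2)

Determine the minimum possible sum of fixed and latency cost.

34

Open {#3, #4}: assign each demand point to its cheapest open site.
  Z-α→#3 2, Z-β→#3 1, Z-γ→#3 3, Z-δ→#3 3, Z-ε→#4 5, Z-ζ→#3 2
  latency cost 16, fixed 18 → total 34.
Compare {#3}: latency cost 21 + fixed 14 = 35.
Compare {#2}: latency cost 23 + fixed 15 = 38.
Compare {#2, #4}: latency cost 21 + fixed 19 = 40.
All other subsets cost ≥ 35. Minimum total cost: 34.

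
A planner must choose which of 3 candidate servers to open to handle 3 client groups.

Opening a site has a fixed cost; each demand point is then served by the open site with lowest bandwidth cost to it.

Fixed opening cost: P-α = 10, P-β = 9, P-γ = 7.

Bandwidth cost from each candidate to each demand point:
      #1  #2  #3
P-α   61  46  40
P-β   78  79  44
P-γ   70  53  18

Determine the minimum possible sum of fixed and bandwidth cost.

142

Open {P-α, P-γ}: assign each demand point to its cheapest open site.
  #1→P-α 61, #2→P-α 46, #3→P-γ 18
  bandwidth cost 125, fixed 17 → total 142.
Compare {P-γ}: bandwidth cost 141 + fixed 7 = 148.
Compare {P-α, P-β, P-γ}: bandwidth cost 125 + fixed 26 = 151.
Compare {P-α}: bandwidth cost 147 + fixed 10 = 157.
All other subsets cost ≥ 148. Minimum total cost: 142.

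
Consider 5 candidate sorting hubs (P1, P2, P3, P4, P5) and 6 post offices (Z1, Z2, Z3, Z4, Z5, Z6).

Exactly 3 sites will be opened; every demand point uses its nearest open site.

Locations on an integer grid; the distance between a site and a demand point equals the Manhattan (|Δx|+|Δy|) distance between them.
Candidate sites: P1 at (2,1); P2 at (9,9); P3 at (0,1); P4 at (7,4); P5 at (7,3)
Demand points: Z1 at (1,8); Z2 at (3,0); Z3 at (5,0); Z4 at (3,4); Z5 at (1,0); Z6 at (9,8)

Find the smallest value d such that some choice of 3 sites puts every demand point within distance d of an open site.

8

Open {P1, P2, P3}.
  Farthest demand point is Z1 at distance 8 (to P1); all others are ≤ 8.
With {P1, P2, P4} the worst case is 8.
With {P1, P2, P5} the worst case is 8.
No size-3 selection achieves below 8.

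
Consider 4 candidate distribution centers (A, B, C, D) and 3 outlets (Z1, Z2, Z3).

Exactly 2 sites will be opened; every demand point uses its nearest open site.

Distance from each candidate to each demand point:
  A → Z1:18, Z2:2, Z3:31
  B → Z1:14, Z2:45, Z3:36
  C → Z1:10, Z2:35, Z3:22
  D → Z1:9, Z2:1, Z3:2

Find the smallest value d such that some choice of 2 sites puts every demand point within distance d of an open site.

9

Open {A, D}.
  Farthest demand point is Z1 at distance 9 (to D); all others are ≤ 9.
With {B, D} the worst case is 9.
With {C, D} the worst case is 9.
No size-2 selection achieves below 9.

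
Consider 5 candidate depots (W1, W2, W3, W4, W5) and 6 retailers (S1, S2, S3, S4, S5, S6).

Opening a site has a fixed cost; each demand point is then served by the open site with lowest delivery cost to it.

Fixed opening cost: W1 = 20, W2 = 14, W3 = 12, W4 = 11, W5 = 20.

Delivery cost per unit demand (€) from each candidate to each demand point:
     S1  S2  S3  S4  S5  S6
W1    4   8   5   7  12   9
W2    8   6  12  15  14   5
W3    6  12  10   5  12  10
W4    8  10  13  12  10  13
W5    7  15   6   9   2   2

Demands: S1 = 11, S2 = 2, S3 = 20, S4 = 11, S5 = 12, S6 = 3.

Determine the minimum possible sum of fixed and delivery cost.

Open {W1, W3, W5}: assign each demand point to its cheapest open site.
  S1→W1 11×4=44, S2→W1 2×8=16, S3→W1 20×5=100, S4→W3 11×5=55, S5→W5 12×2=24, S6→W5 3×2=6
  delivery cost 245, fixed 52 → total 297.
Compare {W1, W5}: delivery cost 267 + fixed 40 = 307.
Compare {W1, W2, W3, W5}: delivery cost 241 + fixed 66 = 307.
Compare {W1, W3, W4, W5}: delivery cost 245 + fixed 63 = 308.
All other subsets cost ≥ 307. Minimum total cost: 297.

297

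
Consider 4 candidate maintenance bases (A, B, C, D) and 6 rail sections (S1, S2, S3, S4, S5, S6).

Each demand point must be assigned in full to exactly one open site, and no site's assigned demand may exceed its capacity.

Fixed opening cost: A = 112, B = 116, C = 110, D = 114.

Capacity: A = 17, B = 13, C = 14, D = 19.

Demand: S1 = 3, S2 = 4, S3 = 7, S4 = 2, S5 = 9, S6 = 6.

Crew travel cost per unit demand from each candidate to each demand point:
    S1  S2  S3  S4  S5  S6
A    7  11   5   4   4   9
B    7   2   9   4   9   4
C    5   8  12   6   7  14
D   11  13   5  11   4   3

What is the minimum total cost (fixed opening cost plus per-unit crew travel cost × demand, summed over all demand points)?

374

Open {B, D}; cheapest assignment that respects the capacities:
  B (cap 13, load 12): S2, S4, S6 — cost 4×2 + 2×4 + 6×4 = 40
  D (cap 19, load 19): S1, S3, S5 — cost 3×11 + 7×5 + 9×4 = 104
  Shipping 144, fixed 230 → total 374.
  Any other capacity-feasible assignment to {B, D} ships for at least 144.
Compare {A, D}: its best feasible assignment gives total 388.
Compare {C, D}: its best feasible assignment gives total 419.
Every other set of open sites that can feasibly serve all demand totals ≥ 388 even under its best assignment. Minimum: 374.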